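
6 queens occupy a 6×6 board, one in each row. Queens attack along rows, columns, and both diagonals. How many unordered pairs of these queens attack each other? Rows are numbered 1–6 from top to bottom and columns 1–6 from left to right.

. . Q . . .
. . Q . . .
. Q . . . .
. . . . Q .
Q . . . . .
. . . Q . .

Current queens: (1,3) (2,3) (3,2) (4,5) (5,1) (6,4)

3

Same column: (1,3)–(2,3) (column 3).
Same diagonal: (2,3)–(3,2) (|2−3| = |3−2| = 1); (2,3)–(4,5) (|2−4| = |3−5| = 2).
Total attacking pairs: 3.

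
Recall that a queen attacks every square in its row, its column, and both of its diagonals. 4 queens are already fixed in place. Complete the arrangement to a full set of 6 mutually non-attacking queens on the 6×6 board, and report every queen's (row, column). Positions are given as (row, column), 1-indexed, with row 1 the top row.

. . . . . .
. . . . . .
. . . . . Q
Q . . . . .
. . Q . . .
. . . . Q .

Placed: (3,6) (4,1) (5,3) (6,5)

Row 1: attacked by (3,6)→{4,6}; (4,1)→{1,4}; (5,3)→{3}; (6,5)→{5}. Safe: 2. Place at column 2.
Row 2: attacked by (1,2)→{1,2,3}; (3,6)→{5,6}; (4,1)→{1,3}; (5,3)→{3,6}; (6,5)→{1,5}. Safe: 4. Place at column 4.
Columns [2, 4, 6, 1, 3, 5], r−c [-1, -2, -3, 3, 2, 1], r+c [3, 6, 9, 5, 8, 11] are all distinct, so no two queens attack.

(1,2) (2,4) (3,6) (4,1) (5,3) (6,5)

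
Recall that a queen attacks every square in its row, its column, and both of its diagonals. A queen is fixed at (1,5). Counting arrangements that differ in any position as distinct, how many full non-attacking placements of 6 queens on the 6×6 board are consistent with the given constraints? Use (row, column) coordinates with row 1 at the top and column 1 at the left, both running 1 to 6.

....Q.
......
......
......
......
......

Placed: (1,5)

Branch on row 2: col 1 → 0; col 2 → 0; col 3 → 1.
Sum: 0 + 0 + 1 = 1.

1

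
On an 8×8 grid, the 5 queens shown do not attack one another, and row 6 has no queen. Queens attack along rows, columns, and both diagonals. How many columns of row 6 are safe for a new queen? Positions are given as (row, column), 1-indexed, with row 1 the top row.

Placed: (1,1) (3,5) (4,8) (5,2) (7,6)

1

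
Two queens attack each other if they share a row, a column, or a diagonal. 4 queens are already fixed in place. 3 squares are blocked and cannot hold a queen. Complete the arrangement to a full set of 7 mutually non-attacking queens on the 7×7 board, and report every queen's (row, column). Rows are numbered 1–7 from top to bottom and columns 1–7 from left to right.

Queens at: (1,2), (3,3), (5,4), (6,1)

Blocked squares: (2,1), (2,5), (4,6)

Row 2: attacked by (1,2)→{1,2,3}; (3,3)→{2,3,4}; (5,4)→{1,4,7}; (6,1)→{1,5}. Blocked: 1,5. Safe: 6. Place at column 6.
Row 4: attacked by (1,2)→{2,5}; (2,6)→{4,6}; (3,3)→{2,3,4}; (5,4)→{3,4,5}; (6,1)→{1,3}. Blocked: 6. Safe: 7. Place at column 7.
Row 7: attacked by (1,2)→{2}; (2,6)→{1,6}; (3,3)→{3,7}; (4,7)→{4,7}; (5,4)→{2,4,6}; (6,1)→{1,2}. Safe: 5. Place at column 5.
Columns [2, 6, 3, 7, 4, 1, 5], r−c [-1, -4, 0, -3, 1, 5, 2], r+c [3, 8, 6, 11, 9, 7, 12] are all distinct, so no two queens attack.

(1,2) (2,6) (3,3) (4,7) (5,4) (6,1) (7,5)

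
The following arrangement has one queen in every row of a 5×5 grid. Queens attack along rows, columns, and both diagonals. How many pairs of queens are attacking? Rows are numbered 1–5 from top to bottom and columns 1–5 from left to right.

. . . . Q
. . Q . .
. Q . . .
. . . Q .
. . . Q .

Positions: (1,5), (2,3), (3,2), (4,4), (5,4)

3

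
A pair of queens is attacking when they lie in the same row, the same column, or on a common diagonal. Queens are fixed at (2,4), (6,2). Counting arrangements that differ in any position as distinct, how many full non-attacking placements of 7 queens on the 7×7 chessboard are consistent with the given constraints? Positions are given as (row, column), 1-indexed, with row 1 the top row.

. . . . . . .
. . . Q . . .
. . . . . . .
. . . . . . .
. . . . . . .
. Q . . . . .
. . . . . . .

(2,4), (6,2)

1

Branch on row 1: col 1 → 1; col 6 → 0.
Sum: 1 + 0 = 1.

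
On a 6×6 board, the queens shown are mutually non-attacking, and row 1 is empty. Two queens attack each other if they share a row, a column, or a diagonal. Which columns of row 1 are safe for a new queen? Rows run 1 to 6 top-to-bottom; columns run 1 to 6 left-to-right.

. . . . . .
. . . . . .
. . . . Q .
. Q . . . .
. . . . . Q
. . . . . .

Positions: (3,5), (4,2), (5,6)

columns 1, 4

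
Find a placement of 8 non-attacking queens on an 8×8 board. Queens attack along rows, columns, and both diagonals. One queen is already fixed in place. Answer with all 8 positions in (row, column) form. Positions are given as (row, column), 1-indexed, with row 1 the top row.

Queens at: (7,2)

Row 1: attacked by (7,2)→{2,8}. Safe: 1, 3, 4, 5, 6, 7. Place at column 4.
Row 2: attacked by (1,4)→{3,4,5}; (7,2)→{2,7}. Safe: 1, 6, 8. Place at column 8.
Row 3: attacked by (1,4)→{2,4,6}; (2,8)→{7,8}; (7,2)→{2,6}. Safe: 1, 3, 5. Place at column 5.
Row 4: attacked by (1,4)→{1,4,7}; (2,8)→{6,8}; (3,5)→{4,5,6}; (7,2)→{2,5}. Safe: 3. Place at column 3.
Row 5: attacked by (1,4)→{4,8}; (2,8)→{5,8}; (3,5)→{3,5,7}; (4,3)→{2,3,4}; (7,2)→{2,4}. Safe: 1, 6. Place at column 1.
Row 6: attacked by (1,4)→{4}; (2,8)→{4,8}; (3,5)→{2,5,8}; (4,3)→{1,3,5}; (5,1)→{1,2}; (7,2)→{1,2,3}. Safe: 6, 7. Place at column 7.
Row 8: attacked by (1,4)→{4}; (2,8)→{2,8}; (3,5)→{5}; (4,3)→{3,7}; (5,1)→{1,4}; (6,7)→{5,7}; (7,2)→{1,2,3}. Safe: 6. Place at column 6.
Columns [4, 8, 5, 3, 1, 7, 2, 6], r−c [-3, -6, -2, 1, 4, -1, 5, 2], r+c [5, 10, 8, 7, 6, 13, 9, 14] are all distinct, so no two queens attack.

(1,4) (2,8) (3,5) (4,3) (5,1) (6,7) (7,2) (8,6)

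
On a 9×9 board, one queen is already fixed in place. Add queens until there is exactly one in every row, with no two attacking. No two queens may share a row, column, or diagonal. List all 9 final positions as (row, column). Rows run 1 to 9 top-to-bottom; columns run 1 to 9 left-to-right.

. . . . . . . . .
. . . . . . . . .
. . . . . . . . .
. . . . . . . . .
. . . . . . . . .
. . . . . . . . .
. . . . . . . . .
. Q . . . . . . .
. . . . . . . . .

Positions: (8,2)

(1,8) (2,4) (3,9) (4,7) (5,3) (6,1) (7,6) (8,2) (9,5)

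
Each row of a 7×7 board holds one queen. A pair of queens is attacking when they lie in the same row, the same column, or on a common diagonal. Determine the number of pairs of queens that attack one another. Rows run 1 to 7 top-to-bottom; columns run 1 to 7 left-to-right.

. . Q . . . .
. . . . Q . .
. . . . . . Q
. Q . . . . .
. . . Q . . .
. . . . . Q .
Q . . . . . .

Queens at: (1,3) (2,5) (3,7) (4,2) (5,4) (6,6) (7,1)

0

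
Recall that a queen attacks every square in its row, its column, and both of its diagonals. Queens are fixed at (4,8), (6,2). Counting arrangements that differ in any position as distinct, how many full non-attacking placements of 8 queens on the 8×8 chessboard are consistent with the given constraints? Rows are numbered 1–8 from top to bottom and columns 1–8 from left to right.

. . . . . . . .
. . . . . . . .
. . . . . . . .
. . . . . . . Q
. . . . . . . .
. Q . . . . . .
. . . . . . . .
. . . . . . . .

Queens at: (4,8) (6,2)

3

Branch on row 1: col 1 → 0; col 3 → 0; col 4 → 1; col 6 → 2.
Sum: 0 + 0 + 1 + 2 = 3.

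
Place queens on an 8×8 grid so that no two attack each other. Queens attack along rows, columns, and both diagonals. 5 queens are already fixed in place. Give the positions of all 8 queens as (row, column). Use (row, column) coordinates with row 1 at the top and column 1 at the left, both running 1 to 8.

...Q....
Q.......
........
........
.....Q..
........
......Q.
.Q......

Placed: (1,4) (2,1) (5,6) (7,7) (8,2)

(1,4) (2,1) (3,5) (4,8) (5,6) (6,3) (7,7) (8,2)

Row 3: attacked by (1,4)→{2,4,6}; (2,1)→{1,2}; (5,6)→{4,6,8}; (7,7)→{3,7}; (8,2)→{2,7}. Safe: 5. Place at column 5.
Row 4: attacked by (1,4)→{1,4,7}; (2,1)→{1,3}; (3,5)→{4,5,6}; (5,6)→{5,6,7}; (7,7)→{4,7}; (8,2)→{2,6}. Safe: 8. Place at column 8.
Row 6: attacked by (1,4)→{4}; (2,1)→{1,5}; (3,5)→{2,5,8}; (4,8)→{6,8}; (5,6)→{5,6,7}; (7,7)→{6,7,8}; (8,2)→{2,4}. Safe: 3. Place at column 3.
Columns [4, 1, 5, 8, 6, 3, 7, 2], r−c [-3, 1, -2, -4, -1, 3, 0, 6], r+c [5, 3, 8, 12, 11, 9, 14, 10] are all distinct, so no two queens attack.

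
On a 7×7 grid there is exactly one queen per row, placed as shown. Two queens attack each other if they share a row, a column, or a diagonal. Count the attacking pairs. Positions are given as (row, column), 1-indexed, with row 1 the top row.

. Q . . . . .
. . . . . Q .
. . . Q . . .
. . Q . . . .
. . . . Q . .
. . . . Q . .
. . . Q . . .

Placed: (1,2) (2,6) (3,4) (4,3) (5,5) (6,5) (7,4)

6

Same column: (3,4)–(7,4) (column 4); (5,5)–(6,5) (column 5).
Same diagonal: (1,2)–(3,4) (|1−3| = |2−4| = 2); (3,4)–(4,3) (|3−4| = |4−3| = 1); (4,3)–(6,5) (|4−6| = |3−5| = 2); (6,5)–(7,4) (|6−7| = |5−4| = 1).
Total attacking pairs: 6.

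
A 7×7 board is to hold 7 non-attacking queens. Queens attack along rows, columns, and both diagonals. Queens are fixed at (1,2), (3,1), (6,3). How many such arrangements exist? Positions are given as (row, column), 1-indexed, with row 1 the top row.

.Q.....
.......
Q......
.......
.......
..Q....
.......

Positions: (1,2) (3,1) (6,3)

2

Branch on row 2: col 4 → 1; col 5 → 1; col 6 → 0.
Sum: 1 + 1 + 0 = 2.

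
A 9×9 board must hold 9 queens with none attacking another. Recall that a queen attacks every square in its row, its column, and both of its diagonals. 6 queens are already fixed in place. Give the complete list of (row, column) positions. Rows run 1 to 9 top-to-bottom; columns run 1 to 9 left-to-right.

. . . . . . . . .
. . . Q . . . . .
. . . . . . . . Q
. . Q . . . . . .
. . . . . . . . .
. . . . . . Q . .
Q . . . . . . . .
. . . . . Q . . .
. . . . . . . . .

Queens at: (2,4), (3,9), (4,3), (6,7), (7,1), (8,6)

Row 1: attacked by (2,4)→{3,4,5}; (3,9)→{7,9}; (4,3)→{3,6}; (6,7)→{2,7}; (7,1)→{1,7}; (8,6)→{6}. Safe: 8. Place at column 8.
Row 5: attacked by (1,8)→{4,8}; (2,4)→{1,4,7}; (3,9)→{7,9}; (4,3)→{2,3,4}; (6,7)→{6,7,8}; (7,1)→{1,3}; (8,6)→{3,6,9}. Safe: 5. Place at column 5.
Row 9: attacked by (1,8)→{8}; (2,4)→{4}; (3,9)→{3,9}; (4,3)→{3,8}; (5,5)→{1,5,9}; (6,7)→{4,7}; (7,1)→{1,3}; (8,6)→{5,6,7}. Safe: 2. Place at column 2.
Columns [8, 4, 9, 3, 5, 7, 1, 6, 2], r−c [-7, -2, -6, 1, 0, -1, 6, 2, 7], r+c [9, 6, 12, 7, 10, 13, 8, 14, 11] are all distinct, so no two queens attack.

(1,8) (2,4) (3,9) (4,3) (5,5) (6,7) (7,1) (8,6) (9,2)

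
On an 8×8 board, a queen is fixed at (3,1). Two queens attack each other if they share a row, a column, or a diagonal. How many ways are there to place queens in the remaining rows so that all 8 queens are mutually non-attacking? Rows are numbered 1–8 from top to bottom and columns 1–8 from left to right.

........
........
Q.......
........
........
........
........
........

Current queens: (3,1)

16

Branch on row 1: col 2 → 1; col 4 → 4; col 5 → 4; col 6 → 4; col 7 → 1; col 8 → 2.
Sum: 1 + 4 + 4 + 4 + 1 + 2 = 16.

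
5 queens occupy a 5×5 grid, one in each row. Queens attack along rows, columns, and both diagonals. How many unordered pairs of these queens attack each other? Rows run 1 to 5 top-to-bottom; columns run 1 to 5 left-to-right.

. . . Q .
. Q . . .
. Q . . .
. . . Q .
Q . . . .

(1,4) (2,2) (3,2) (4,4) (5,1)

4

Same column: (1,4)–(4,4) (column 4); (2,2)–(3,2) (column 2).
Same diagonal: (1,4)–(3,2) (|1−3| = |4−2| = 2); (2,2)–(4,4) (|2−4| = |2−4| = 2).
Total attacking pairs: 4.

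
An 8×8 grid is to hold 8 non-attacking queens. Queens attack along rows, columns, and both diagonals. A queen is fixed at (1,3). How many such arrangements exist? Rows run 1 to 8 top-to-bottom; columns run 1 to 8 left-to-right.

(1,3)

16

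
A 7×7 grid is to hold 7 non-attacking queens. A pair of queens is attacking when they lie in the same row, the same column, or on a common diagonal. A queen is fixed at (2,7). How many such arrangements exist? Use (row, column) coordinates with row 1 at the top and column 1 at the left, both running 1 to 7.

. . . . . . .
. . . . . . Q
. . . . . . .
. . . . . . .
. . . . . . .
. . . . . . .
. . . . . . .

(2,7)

Branch on row 1: col 1 → 0; col 2 → 1; col 3 → 2; col 4 → 2; col 5 → 2.
Sum: 0 + 1 + 2 + 2 + 2 = 7.

7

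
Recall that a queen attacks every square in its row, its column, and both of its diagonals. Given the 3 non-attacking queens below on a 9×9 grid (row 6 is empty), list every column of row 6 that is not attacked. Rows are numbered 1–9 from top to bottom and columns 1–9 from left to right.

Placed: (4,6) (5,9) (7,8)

columns 1, 2, 3, 5

(4,6) attacks row 6 at column 6 and diagonals 4, 8.
(5,9) attacks row 6 at column 9 and diagonals 8.
(7,8) attacks row 6 at column 8 and diagonals 7, 9.
Attacked columns: {4, 6, 7, 8, 9}. Safe: {1, 2, 3, 5}.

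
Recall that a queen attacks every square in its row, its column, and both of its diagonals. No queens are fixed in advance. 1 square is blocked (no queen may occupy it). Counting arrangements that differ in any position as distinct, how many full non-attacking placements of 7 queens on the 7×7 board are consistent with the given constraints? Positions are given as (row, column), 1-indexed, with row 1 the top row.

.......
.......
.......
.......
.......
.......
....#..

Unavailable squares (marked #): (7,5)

34

Branch on row 1: col 1 → 3; col 2 → 6; col 3 → 4; col 4 → 5; col 5 → 6; col 6 → 7; col 7 → 3.
Sum: 3 + 6 + 4 + 5 + 6 + 7 + 3 = 34.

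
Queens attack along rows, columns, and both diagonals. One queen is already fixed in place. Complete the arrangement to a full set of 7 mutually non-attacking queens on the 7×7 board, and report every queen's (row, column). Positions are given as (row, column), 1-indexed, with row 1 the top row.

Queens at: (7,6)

(1,2) (2,5) (3,7) (4,4) (5,1) (6,3) (7,6)

Row 1: attacked by (7,6)→{6}. Safe: 1, 2, 3, 4, 5, 7. Place at column 2.
Row 2: attacked by (1,2)→{1,2,3}; (7,6)→{1,6}. Safe: 4, 5, 7. Place at column 5.
Row 3: attacked by (1,2)→{2,4}; (2,5)→{4,5,6}; (7,6)→{2,6}. Safe: 1, 3, 7. Place at column 7.
Row 4: attacked by (1,2)→{2,5}; (2,5)→{3,5,7}; (3,7)→{6,7}; (7,6)→{3,6}. Safe: 1, 4. Place at column 4.
Row 5: attacked by (1,2)→{2,6}; (2,5)→{2,5}; (3,7)→{5,7}; (4,4)→{3,4,5}; (7,6)→{4,6}. Safe: 1. Place at column 1.
Row 6: attacked by (1,2)→{2,7}; (2,5)→{1,5}; (3,7)→{4,7}; (4,4)→{2,4,6}; (5,1)→{1,2}; (7,6)→{5,6,7}. Safe: 3. Place at column 3.
Columns [2, 5, 7, 4, 1, 3, 6], r−c [-1, -3, -4, 0, 4, 3, 1], r+c [3, 7, 10, 8, 6, 9, 13] are all distinct, so no two queens attack.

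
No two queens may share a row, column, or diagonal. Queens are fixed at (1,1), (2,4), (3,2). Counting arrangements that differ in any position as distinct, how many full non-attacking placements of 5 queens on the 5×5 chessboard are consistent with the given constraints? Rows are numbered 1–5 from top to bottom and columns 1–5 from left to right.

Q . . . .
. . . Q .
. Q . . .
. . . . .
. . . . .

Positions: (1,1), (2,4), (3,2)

1

Branch on row 4: col 5 → 1.
Sum: 1 = 1.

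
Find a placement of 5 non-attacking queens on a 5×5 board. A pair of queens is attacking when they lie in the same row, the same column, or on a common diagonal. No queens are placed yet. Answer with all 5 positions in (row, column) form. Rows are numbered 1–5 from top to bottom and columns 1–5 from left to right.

(1,5) (2,2) (3,4) (4,1) (5,3)

Row 1: Safe: 1, 2, 3, 4, 5. Place at column 5.
Row 2: attacked by (1,5)→{4,5}. Safe: 1, 2, 3. Place at column 2.
Row 3: attacked by (1,5)→{3,5}; (2,2)→{1,2,3}. Safe: 4. Place at column 4.
Row 4: attacked by (1,5)→{2,5}; (2,2)→{2,4}; (3,4)→{3,4,5}. Safe: 1. Place at column 1.
Row 5: attacked by (1,5)→{1,5}; (2,2)→{2,5}; (3,4)→{2,4}; (4,1)→{1,2}. Safe: 3. Place at column 3.
Columns [5, 2, 4, 1, 3], r−c [-4, 0, -1, 3, 2], r+c [6, 4, 7, 5, 8] are all distinct, so no two queens attack.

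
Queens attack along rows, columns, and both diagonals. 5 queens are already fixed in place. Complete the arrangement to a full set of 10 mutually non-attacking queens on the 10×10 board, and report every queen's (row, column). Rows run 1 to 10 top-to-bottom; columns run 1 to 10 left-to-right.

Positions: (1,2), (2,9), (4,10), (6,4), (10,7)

Row 3: attacked by (1,2)→{2,4}; (2,9)→{8,9,10}; (4,10)→{9,10}; (6,4)→{1,4,7}; (10,7)→{7}. Safe: 3, 5, 6. Place at column 5.
Row 5: attacked by (1,2)→{2,6}; (2,9)→{6,9}; (3,5)→{3,5,7}; (4,10)→{9,10}; (6,4)→{3,4,5}; (10,7)→{2,7}. Safe: 1, 8. Place at column 1.
Row 7: attacked by (1,2)→{2,8}; (2,9)→{4,9}; (3,5)→{1,5,9}; (4,10)→{7,10}; (5,1)→{1,3}; (6,4)→{3,4,5}; (10,7)→{4,7,10}. Safe: 6. Place at column 6.
Row 8: attacked by (1,2)→{2,9}; (2,9)→{3,9}; (3,5)→{5,10}; (4,10)→{6,10}; (5,1)→{1,4}; (6,4)→{2,4,6}; (7,6)→{5,6,7}; (10,7)→{5,7,9}. Safe: 8. Place at column 8.
Row 9: attacked by (1,2)→{2,10}; (2,9)→{2,9}; (3,5)→{5}; (4,10)→{5,10}; (5,1)→{1,5}; (6,4)→{1,4,7}; (7,6)→{4,6,8}; (8,8)→{7,8,9}; (10,7)→{6,7,8}. Safe: 3. Place at column 3.
Columns [2, 9, 5, 10, 1, 4, 6, 8, 3, 7], r−c [-1, -7, -2, -6, 4, 2, 1, 0, 6, 3], r+c [3, 11, 8, 14, 6, 10, 13, 16, 12, 17] are all distinct, so no two queens attack.

(1,2) (2,9) (3,5) (4,10) (5,1) (6,4) (7,6) (8,8) (9,3) (10,7)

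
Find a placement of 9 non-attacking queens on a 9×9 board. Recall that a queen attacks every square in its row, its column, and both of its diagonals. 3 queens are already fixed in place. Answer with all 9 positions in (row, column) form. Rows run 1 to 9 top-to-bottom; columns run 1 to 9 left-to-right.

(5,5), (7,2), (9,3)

Row 1: attacked by (5,5)→{1,5,9}; (7,2)→{2,8}; (9,3)→{3}. Safe: 4, 6, 7. Place at column 7.
Row 2: attacked by (1,7)→{6,7,8}; (5,5)→{2,5,8}; (7,2)→{2,7}; (9,3)→{3}. Safe: 1, 4, 9. Place at column 4.
Row 3: attacked by (1,7)→{5,7,9}; (2,4)→{3,4,5}; (5,5)→{3,5,7}; (7,2)→{2,6}; (9,3)→{3,9}. Safe: 1, 8. Place at column 8.
Row 4: attacked by (1,7)→{4,7}; (2,4)→{2,4,6}; (3,8)→{7,8,9}; (5,5)→{4,5,6}; (7,2)→{2,5}; (9,3)→{3,8}. Safe: 1. Place at column 1.
Row 6: attacked by (1,7)→{2,7}; (2,4)→{4,8}; (3,8)→{5,8}; (4,1)→{1,3}; (5,5)→{4,5,6}; (7,2)→{1,2,3}; (9,3)→{3,6}. Safe: 9. Place at column 9.
Row 8: attacked by (1,7)→{7}; (2,4)→{4}; (3,8)→{3,8}; (4,1)→{1,5}; (5,5)→{2,5,8}; (6,9)→{7,9}; (7,2)→{1,2,3}; (9,3)→{2,3,4}. Safe: 6. Place at column 6.
Columns [7, 4, 8, 1, 5, 9, 2, 6, 3], r−c [-6, -2, -5, 3, 0, -3, 5, 2, 6], r+c [8, 6, 11, 5, 10, 15, 9, 14, 12] are all distinct, so no two queens attack.

(1,7) (2,4) (3,8) (4,1) (5,5) (6,9) (7,2) (8,6) (9,3)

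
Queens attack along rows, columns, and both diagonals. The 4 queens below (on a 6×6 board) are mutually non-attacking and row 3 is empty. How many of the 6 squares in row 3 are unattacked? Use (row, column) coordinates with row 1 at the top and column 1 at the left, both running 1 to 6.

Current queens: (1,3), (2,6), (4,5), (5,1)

1

(1,3) attacks row 3 at column 3 and diagonals 1, 5.
(2,6) attacks row 3 at column 6 and diagonals 5.
(4,5) attacks row 3 at column 5 and diagonals 4, 6.
(5,1) attacks row 3 at column 1 and diagonals 3.
Attacked columns: {1, 3, 4, 5, 6}. Safe: {2}.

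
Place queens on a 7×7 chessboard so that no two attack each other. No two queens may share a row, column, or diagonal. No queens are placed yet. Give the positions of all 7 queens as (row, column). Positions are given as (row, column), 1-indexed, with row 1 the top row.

(1,5) (2,2) (3,6) (4,3) (5,7) (6,4) (7,1)

Row 1: Safe: 1, 2, 3, 4, 5, 6, 7. Place at column 5.
Row 2: attacked by (1,5)→{4,5,6}. Safe: 1, 2, 3, 7. Place at column 2.
Row 3: attacked by (1,5)→{3,5,7}; (2,2)→{1,2,3}. Safe: 4, 6. Place at column 6.
Row 4: attacked by (1,5)→{2,5}; (2,2)→{2,4}; (3,6)→{5,6,7}. Safe: 1, 3. Place at column 3.
Row 5: attacked by (1,5)→{1,5}; (2,2)→{2,5}; (3,6)→{4,6}; (4,3)→{2,3,4}. Safe: 7. Place at column 7.
Row 6: attacked by (1,5)→{5}; (2,2)→{2,6}; (3,6)→{3,6}; (4,3)→{1,3,5}; (5,7)→{6,7}. Safe: 4. Place at column 4.
Row 7: attacked by (1,5)→{5}; (2,2)→{2,7}; (3,6)→{2,6}; (4,3)→{3,6}; (5,7)→{5,7}; (6,4)→{3,4,5}. Safe: 1. Place at column 1.
Columns [5, 2, 6, 3, 7, 4, 1], r−c [-4, 0, -3, 1, -2, 2, 6], r+c [6, 4, 9, 7, 12, 10, 8] are all distinct, so no two queens attack.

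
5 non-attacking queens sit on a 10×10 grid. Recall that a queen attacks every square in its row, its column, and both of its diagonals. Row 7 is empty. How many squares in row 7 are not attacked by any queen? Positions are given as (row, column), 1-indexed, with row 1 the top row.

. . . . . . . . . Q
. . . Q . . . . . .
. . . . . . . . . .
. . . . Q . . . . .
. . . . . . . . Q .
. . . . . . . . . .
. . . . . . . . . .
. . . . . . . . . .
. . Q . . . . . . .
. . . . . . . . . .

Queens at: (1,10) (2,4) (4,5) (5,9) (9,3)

(1,10) attacks row 7 at column 10 and diagonals 4.
(2,4) attacks row 7 at column 4 and diagonals 9.
(4,5) attacks row 7 at column 5 and diagonals 2, 8.
(5,9) attacks row 7 at column 9 and diagonals 7.
(9,3) attacks row 7 at column 3 and diagonals 1, 5.
Attacked columns: {1, 2, 3, 4, 5, 7, 8, 9, 10}. Safe: {6}.

1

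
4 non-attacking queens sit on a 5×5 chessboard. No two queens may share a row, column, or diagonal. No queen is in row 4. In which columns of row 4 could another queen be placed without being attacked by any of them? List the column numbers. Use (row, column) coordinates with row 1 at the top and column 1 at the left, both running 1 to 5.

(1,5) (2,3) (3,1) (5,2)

(1,5) attacks row 4 at column 5 and diagonals 2.
(2,3) attacks row 4 at column 3 and diagonals 1, 5.
(3,1) attacks row 4 at column 1 and diagonals 2.
(5,2) attacks row 4 at column 2 and diagonals 1, 3.
Attacked columns: {1, 2, 3, 5}. Safe: {4}.

columns 4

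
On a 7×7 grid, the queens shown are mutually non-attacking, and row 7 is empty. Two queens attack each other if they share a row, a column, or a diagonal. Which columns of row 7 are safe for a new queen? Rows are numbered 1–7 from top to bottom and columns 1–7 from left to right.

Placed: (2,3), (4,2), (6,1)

(2,3) attacks row 7 at column 3.
(4,2) attacks row 7 at column 2 and diagonals 5.
(6,1) attacks row 7 at column 1 and diagonals 2.
Attacked columns: {1, 2, 3, 5}. Safe: {4, 6, 7}.

columns 4, 6, 7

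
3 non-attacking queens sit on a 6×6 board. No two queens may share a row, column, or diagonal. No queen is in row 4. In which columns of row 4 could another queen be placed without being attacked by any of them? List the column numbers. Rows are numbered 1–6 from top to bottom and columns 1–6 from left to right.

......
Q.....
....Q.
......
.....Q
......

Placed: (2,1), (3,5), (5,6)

(2,1) attacks row 4 at column 1 and diagonals 3.
(3,5) attacks row 4 at column 5 and diagonals 4, 6.
(5,6) attacks row 4 at column 6 and diagonals 5.
Attacked columns: {1, 3, 4, 5, 6}. Safe: {2}.

columns 2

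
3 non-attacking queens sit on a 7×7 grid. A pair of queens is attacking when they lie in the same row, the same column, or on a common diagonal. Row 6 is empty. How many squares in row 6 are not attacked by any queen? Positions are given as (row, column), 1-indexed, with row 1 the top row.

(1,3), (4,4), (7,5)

2

(1,3) attacks row 6 at column 3.
(4,4) attacks row 6 at column 4 and diagonals 2, 6.
(7,5) attacks row 6 at column 5 and diagonals 4, 6.
Attacked columns: {2, 3, 4, 5, 6}. Safe: {1, 7}.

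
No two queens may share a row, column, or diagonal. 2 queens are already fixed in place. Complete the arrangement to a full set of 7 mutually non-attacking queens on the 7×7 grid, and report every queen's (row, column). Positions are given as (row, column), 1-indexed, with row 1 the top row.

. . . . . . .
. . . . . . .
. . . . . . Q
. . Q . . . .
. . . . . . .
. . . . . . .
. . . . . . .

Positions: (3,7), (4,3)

Row 1: attacked by (3,7)→{5,7}; (4,3)→{3,6}. Safe: 1, 2, 4. Place at column 1.
Row 2: attacked by (1,1)→{1,2}; (3,7)→{6,7}; (4,3)→{1,3,5}. Safe: 4. Place at column 4.
Row 5: attacked by (1,1)→{1,5}; (2,4)→{1,4,7}; (3,7)→{5,7}; (4,3)→{2,3,4}. Safe: 6. Place at column 6.
Row 6: attacked by (1,1)→{1,6}; (2,4)→{4}; (3,7)→{4,7}; (4,3)→{1,3,5}; (5,6)→{5,6,7}. Safe: 2. Place at column 2.
Row 7: attacked by (1,1)→{1,7}; (2,4)→{4}; (3,7)→{3,7}; (4,3)→{3,6}; (5,6)→{4,6}; (6,2)→{1,2,3}. Safe: 5. Place at column 5.
Columns [1, 4, 7, 3, 6, 2, 5], r−c [0, -2, -4, 1, -1, 4, 2], r+c [2, 6, 10, 7, 11, 8, 12] are all distinct, so no two queens attack.

(1,1) (2,4) (3,7) (4,3) (5,6) (6,2) (7,5)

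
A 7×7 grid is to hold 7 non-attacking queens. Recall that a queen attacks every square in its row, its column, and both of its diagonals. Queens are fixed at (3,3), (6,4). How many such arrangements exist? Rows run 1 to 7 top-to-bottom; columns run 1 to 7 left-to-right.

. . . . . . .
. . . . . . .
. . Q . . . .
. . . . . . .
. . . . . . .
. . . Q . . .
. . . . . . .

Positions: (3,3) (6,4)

2

Branch on row 1: col 2 → 1; col 6 → 0; col 7 → 1.
Sum: 1 + 0 + 1 = 2.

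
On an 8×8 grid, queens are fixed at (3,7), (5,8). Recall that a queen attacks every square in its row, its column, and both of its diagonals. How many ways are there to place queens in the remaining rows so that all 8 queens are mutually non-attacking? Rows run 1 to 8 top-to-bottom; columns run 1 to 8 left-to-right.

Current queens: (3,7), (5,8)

3

Branch on row 1: col 1 → 0; col 2 → 0; col 3 → 1; col 6 → 2.
Sum: 0 + 0 + 1 + 2 = 3.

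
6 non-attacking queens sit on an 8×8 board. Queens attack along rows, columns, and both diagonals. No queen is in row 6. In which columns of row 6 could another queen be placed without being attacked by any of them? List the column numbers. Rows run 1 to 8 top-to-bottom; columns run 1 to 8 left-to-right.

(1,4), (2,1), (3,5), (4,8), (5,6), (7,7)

columns 3

(1,4) attacks row 6 at column 4.
(2,1) attacks row 6 at column 1 and diagonals 5.
(3,5) attacks row 6 at column 5 and diagonals 2, 8.
(4,8) attacks row 6 at column 8 and diagonals 6.
(5,6) attacks row 6 at column 6 and diagonals 5, 7.
(7,7) attacks row 6 at column 7 and diagonals 6, 8.
Attacked columns: {1, 2, 4, 5, 6, 7, 8}. Safe: {3}.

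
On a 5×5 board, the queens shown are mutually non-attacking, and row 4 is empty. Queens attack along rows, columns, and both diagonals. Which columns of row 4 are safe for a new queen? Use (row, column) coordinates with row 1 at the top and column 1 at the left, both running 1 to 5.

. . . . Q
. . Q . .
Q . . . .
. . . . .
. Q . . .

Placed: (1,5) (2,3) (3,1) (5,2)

columns 4

(1,5) attacks row 4 at column 5 and diagonals 2.
(2,3) attacks row 4 at column 3 and diagonals 1, 5.
(3,1) attacks row 4 at column 1 and diagonals 2.
(5,2) attacks row 4 at column 2 and diagonals 1, 3.
Attacked columns: {1, 2, 3, 5}. Safe: {4}.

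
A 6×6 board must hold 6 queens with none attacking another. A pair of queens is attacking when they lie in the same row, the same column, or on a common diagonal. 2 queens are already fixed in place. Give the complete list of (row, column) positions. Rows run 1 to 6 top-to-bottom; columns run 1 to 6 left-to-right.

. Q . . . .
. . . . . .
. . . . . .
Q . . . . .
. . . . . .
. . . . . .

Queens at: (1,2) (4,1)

Row 2: attacked by (1,2)→{1,2,3}; (4,1)→{1,3}. Safe: 4, 5, 6. Place at column 4.
Row 3: attacked by (1,2)→{2,4}; (2,4)→{3,4,5}; (4,1)→{1,2}. Safe: 6. Place at column 6.
Row 5: attacked by (1,2)→{2,6}; (2,4)→{1,4}; (3,6)→{4,6}; (4,1)→{1,2}. Safe: 3, 5. Place at column 3.
Row 6: attacked by (1,2)→{2}; (2,4)→{4}; (3,6)→{3,6}; (4,1)→{1,3}; (5,3)→{2,3,4}. Safe: 5. Place at column 5.
Columns [2, 4, 6, 1, 3, 5], r−c [-1, -2, -3, 3, 2, 1], r+c [3, 6, 9, 5, 8, 11] are all distinct, so no two queens attack.

(1,2) (2,4) (3,6) (4,1) (5,3) (6,5)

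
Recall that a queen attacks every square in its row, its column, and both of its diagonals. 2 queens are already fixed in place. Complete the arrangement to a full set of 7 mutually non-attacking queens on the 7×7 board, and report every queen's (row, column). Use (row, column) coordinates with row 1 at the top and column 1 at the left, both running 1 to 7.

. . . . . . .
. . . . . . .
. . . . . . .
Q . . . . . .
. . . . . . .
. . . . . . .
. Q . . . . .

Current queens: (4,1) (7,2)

Row 1: attacked by (4,1)→{1,4}; (7,2)→{2}. Safe: 3, 5, 6, 7. Place at column 7.
Row 2: attacked by (1,7)→{6,7}; (4,1)→{1,3}; (7,2)→{2,7}. Safe: 4, 5. Place at column 5.
Row 3: attacked by (1,7)→{5,7}; (2,5)→{4,5,6}; (4,1)→{1,2}; (7,2)→{2,6}. Safe: 3. Place at column 3.
Row 5: attacked by (1,7)→{3,7}; (2,5)→{2,5}; (3,3)→{1,3,5}; (4,1)→{1,2}; (7,2)→{2,4}. Safe: 6. Place at column 6.
Row 6: attacked by (1,7)→{2,7}; (2,5)→{1,5}; (3,3)→{3,6}; (4,1)→{1,3}; (5,6)→{5,6,7}; (7,2)→{1,2,3}. Safe: 4. Place at column 4.
Columns [7, 5, 3, 1, 6, 4, 2], r−c [-6, -3, 0, 3, -1, 2, 5], r+c [8, 7, 6, 5, 11, 10, 9] are all distinct, so no two queens attack.

(1,7) (2,5) (3,3) (4,1) (5,6) (6,4) (7,2)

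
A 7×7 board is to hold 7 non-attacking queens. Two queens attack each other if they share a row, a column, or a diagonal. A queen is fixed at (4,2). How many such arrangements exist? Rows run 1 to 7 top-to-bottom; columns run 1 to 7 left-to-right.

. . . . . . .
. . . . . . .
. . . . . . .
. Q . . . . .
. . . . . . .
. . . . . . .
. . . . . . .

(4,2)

6

Branch on row 1: col 1 → 1; col 3 → 2; col 4 → 2; col 6 → 0; col 7 → 1.
Sum: 1 + 2 + 2 + 0 + 1 = 6.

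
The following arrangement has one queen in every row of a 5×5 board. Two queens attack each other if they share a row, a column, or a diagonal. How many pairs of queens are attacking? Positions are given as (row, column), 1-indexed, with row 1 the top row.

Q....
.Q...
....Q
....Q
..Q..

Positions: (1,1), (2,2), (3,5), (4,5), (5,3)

3

Same column: (3,5)–(4,5) (column 5).
Same diagonal: (1,1)–(2,2) (|1−2| = |1−2| = 1); (3,5)–(5,3) (|3−5| = |5−3| = 2).
Total attacking pairs: 3.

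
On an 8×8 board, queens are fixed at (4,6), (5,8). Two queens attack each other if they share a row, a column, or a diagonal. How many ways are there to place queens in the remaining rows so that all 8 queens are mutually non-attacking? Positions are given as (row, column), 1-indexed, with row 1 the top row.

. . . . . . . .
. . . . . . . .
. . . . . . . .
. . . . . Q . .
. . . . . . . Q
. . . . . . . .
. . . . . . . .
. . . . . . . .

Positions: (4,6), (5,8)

Branch on row 1: col 1 → 1; col 2 → 1; col 5 → 3; col 7 → 1.
Sum: 1 + 1 + 3 + 1 = 6.

6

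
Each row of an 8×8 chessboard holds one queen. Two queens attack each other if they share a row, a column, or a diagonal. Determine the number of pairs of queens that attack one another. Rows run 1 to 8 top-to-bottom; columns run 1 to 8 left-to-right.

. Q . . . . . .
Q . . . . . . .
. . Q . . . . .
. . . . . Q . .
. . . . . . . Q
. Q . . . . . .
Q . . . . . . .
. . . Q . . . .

Same column: (1,2)–(6,2) (column 2); (2,1)–(7,1) (column 1).
Same diagonal: (1,2)–(2,1) (|1−2| = |2−1| = 1); (6,2)–(7,1) (|6−7| = |2−1| = 1); (6,2)–(8,4) (|6−8| = |2−4| = 2).
Total attacking pairs: 5.

5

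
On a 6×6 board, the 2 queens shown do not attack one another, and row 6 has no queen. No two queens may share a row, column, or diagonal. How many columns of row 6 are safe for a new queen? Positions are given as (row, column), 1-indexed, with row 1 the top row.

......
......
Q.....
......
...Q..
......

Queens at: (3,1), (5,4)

2

(3,1) attacks row 6 at column 1 and diagonals 4.
(5,4) attacks row 6 at column 4 and diagonals 3, 5.
Attacked columns: {1, 3, 4, 5}. Safe: {2, 6}.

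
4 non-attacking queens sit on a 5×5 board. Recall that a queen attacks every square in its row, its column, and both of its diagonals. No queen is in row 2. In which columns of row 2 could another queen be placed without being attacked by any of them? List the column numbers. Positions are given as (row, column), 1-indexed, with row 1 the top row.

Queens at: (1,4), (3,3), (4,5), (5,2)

columns 1

(1,4) attacks row 2 at column 4 and diagonals 3, 5.
(3,3) attacks row 2 at column 3 and diagonals 2, 4.
(4,5) attacks row 2 at column 5 and diagonals 3.
(5,2) attacks row 2 at column 2 and diagonals 5.
Attacked columns: {2, 3, 4, 5}. Safe: {1}.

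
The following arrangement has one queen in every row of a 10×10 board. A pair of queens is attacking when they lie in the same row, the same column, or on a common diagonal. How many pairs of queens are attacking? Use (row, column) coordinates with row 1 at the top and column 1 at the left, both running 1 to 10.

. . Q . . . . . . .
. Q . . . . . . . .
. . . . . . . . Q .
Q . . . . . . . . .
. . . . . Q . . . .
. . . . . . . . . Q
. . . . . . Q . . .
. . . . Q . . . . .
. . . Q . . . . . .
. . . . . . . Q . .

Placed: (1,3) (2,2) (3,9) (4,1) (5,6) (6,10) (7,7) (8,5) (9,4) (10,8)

4

Same diagonal: (1,3)–(2,2) (|1−2| = |3−2| = 1); (2,2)–(7,7) (|2−7| = |2−7| = 5); (4,1)–(8,5) (|4−8| = |1−5| = 4); (8,5)–(9,4) (|8−9| = |5−4| = 1).
Total attacking pairs: 4.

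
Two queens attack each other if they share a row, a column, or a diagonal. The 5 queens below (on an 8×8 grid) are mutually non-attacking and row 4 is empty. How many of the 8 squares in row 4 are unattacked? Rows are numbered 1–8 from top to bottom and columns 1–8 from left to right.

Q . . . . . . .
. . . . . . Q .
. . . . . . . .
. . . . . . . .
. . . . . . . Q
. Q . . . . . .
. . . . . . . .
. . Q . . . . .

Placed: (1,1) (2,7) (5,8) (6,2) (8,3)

(1,1) attacks row 4 at column 1 and diagonals 4.
(2,7) attacks row 4 at column 7 and diagonals 5.
(5,8) attacks row 4 at column 8 and diagonals 7.
(6,2) attacks row 4 at column 2 and diagonals 4.
(8,3) attacks row 4 at column 3 and diagonals 7.
Attacked columns: {1, 2, 3, 4, 5, 7, 8}. Safe: {6}.

1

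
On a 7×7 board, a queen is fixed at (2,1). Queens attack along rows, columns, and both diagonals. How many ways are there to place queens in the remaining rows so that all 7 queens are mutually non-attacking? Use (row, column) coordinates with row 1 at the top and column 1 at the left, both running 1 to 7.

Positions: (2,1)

7

Branch on row 1: col 3 → 2; col 4 → 2; col 5 → 2; col 6 → 1; col 7 → 0.
Sum: 2 + 2 + 2 + 1 + 0 = 7.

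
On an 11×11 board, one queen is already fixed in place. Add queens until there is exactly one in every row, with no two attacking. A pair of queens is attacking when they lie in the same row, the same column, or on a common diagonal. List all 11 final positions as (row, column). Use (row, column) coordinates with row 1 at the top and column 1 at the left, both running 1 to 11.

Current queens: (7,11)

Row 1: attacked by (7,11)→{5,11}. Safe: 1, 2, 3, 4, 6, 7, 8, 9, 10. Place at column 6.
Row 2: attacked by (1,6)→{5,6,7}; (7,11)→{6,11}. Safe: 1, 2, 3, 4, 8, 9, 10. Place at column 8.
Row 3: attacked by (1,6)→{4,6,8}; (2,8)→{7,8,9}; (7,11)→{7,11}. Safe: 1, 2, 3, 5, 10. Place at column 5.
Row 4: attacked by (1,6)→{3,6,9}; (2,8)→{6,8,10}; (3,5)→{4,5,6}; (7,11)→{8,11}. Safe: 1, 2, 7. Place at column 7.
Row 5: attacked by (1,6)→{2,6,10}; (2,8)→{5,8,11}; (3,5)→{3,5,7}; (4,7)→{6,7,8}; (7,11)→{9,11}. Safe: 1, 4. Place at column 1.
Row 6: attacked by (1,6)→{1,6,11}; (2,8)→{4,8}; (3,5)→{2,5,8}; (4,7)→{5,7,9}; (5,1)→{1,2}; (7,11)→{10,11}. Safe: 3. Place at column 3.
Row 8: attacked by (1,6)→{6}; (2,8)→{2,8}; (3,5)→{5,10}; (4,7)→{3,7,11}; (5,1)→{1,4}; (6,3)→{1,3,5}; (7,11)→{10,11}. Safe: 9. Place at column 9.
Row 9: attacked by (1,6)→{6}; (2,8)→{1,8}; (3,5)→{5,11}; (4,7)→{2,7}; (5,1)→{1,5}; (6,3)→{3,6}; (7,11)→{9,11}; (8,9)→{8,9,10}. Safe: 4. Place at column 4.
Row 10: attacked by (1,6)→{6}; (2,8)→{8}; (3,5)→{5}; (4,7)→{1,7}; (5,1)→{1,6}; (6,3)→{3,7}; (7,11)→{8,11}; (8,9)→{7,9,11}; (9,4)→{3,4,5}. Safe: 2, 10. Place at column 2.
Row 11: attacked by (1,6)→{6}; (2,8)→{8}; (3,5)→{5}; (4,7)→{7}; (5,1)→{1,7}; (6,3)→{3,8}; (7,11)→{7,11}; (8,9)→{6,9}; (9,4)→{2,4,6}; (10,2)→{1,2,3}. Safe: 10. Place at column 10.
Columns [6, 8, 5, 7, 1, 3, 11, 9, 4, 2, 10], r−c [-5, -6, -2, -3, 4, 3, -4, -1, 5, 8, 1], r+c [7, 10, 8, 11, 6, 9, 18, 17, 13, 12, 21] are all distinct, so no two queens attack.

(1,6) (2,8) (3,5) (4,7) (5,1) (6,3) (7,11) (8,9) (9,4) (10,2) (11,10)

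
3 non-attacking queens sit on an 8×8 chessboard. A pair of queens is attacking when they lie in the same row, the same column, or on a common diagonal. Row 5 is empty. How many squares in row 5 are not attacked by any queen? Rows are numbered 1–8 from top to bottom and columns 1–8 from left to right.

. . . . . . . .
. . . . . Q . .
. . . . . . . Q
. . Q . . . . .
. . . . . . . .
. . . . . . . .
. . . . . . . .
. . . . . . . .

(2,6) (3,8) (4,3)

3

(2,6) attacks row 5 at column 6 and diagonals 3.
(3,8) attacks row 5 at column 8 and diagonals 6.
(4,3) attacks row 5 at column 3 and diagonals 2, 4.
Attacked columns: {2, 3, 4, 6, 8}. Safe: {1, 5, 7}.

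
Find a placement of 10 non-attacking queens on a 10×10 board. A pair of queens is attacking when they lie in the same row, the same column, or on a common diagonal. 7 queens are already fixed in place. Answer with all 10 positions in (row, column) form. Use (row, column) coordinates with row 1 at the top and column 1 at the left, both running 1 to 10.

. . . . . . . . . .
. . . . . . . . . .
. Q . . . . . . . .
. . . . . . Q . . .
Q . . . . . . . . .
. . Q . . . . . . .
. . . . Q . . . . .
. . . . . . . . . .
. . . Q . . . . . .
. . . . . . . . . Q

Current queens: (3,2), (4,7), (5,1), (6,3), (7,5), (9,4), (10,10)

Row 1: attacked by (3,2)→{2,4}; (4,7)→{4,7,10}; (5,1)→{1,5}; (6,3)→{3,8}; (7,5)→{5}; (9,4)→{4}; (10,10)→{1,10}. Safe: 6, 9. Place at column 6.
Row 2: attacked by (1,6)→{5,6,7}; (3,2)→{1,2,3}; (4,7)→{5,7,9}; (5,1)→{1,4}; (6,3)→{3,7}; (7,5)→{5,10}; (9,4)→{4}; (10,10)→{2,10}. Safe: 8. Place at column 8.
Row 8: attacked by (1,6)→{6}; (2,8)→{2,8}; (3,2)→{2,7}; (4,7)→{3,7}; (5,1)→{1,4}; (6,3)→{1,3,5}; (7,5)→{4,5,6}; (9,4)→{3,4,5}; (10,10)→{8,10}. Safe: 9. Place at column 9.
Columns [6, 8, 2, 7, 1, 3, 5, 9, 4, 10], r−c [-5, -6, 1, -3, 4, 3, 2, -1, 5, 0], r+c [7, 10, 5, 11, 6, 9, 12, 17, 13, 20] are all distinct, so no two queens attack.

(1,6) (2,8) (3,2) (4,7) (5,1) (6,3) (7,5) (8,9) (9,4) (10,10)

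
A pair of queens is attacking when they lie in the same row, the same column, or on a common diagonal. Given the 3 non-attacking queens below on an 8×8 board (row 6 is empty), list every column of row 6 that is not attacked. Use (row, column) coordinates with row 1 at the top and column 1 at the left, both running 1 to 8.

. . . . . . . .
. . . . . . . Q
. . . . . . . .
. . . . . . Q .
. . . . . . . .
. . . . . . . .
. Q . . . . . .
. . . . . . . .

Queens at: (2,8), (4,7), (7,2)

(2,8) attacks row 6 at column 8 and diagonals 4.
(4,7) attacks row 6 at column 7 and diagonals 5.
(7,2) attacks row 6 at column 2 and diagonals 1, 3.
Attacked columns: {1, 2, 3, 4, 5, 7, 8}. Safe: {6}.

columns 6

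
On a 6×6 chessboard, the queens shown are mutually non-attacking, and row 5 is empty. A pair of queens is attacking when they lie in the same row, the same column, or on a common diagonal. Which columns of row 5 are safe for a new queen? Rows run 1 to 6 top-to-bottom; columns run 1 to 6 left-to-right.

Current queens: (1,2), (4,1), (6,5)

(1,2) attacks row 5 at column 2 and diagonals 6.
(4,1) attacks row 5 at column 1 and diagonals 2.
(6,5) attacks row 5 at column 5 and diagonals 4, 6.
Attacked columns: {1, 2, 4, 5, 6}. Safe: {3}.

columns 3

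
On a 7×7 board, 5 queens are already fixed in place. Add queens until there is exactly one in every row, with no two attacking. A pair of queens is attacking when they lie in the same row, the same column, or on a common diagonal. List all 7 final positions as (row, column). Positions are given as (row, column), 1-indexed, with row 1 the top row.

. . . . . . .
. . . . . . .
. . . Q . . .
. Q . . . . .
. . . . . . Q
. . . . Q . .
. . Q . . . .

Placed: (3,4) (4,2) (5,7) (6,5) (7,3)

Row 1: attacked by (3,4)→{2,4,6}; (4,2)→{2,5}; (5,7)→{3,7}; (6,5)→{5}; (7,3)→{3}. Safe: 1. Place at column 1.
Row 2: attacked by (1,1)→{1,2}; (3,4)→{3,4,5}; (4,2)→{2,4}; (5,7)→{4,7}; (6,5)→{1,5}; (7,3)→{3}. Safe: 6. Place at column 6.
Columns [1, 6, 4, 2, 7, 5, 3], r−c [0, -4, -1, 2, -2, 1, 4], r+c [2, 8, 7, 6, 12, 11, 10] are all distinct, so no two queens attack.

(1,1) (2,6) (3,4) (4,2) (5,7) (6,5) (7,3)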